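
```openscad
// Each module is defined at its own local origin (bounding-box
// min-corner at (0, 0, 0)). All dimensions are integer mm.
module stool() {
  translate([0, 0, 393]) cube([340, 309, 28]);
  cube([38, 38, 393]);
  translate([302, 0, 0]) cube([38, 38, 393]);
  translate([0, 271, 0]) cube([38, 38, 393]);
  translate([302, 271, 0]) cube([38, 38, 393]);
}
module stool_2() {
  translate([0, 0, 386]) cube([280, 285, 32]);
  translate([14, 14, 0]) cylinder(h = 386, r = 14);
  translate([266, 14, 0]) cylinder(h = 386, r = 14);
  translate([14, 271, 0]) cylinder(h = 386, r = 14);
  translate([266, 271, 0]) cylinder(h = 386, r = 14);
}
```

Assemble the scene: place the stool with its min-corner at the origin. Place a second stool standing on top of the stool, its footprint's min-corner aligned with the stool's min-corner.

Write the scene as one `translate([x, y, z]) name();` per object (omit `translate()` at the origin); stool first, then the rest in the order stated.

stool();
translate([0, 0, 421]) stool_2();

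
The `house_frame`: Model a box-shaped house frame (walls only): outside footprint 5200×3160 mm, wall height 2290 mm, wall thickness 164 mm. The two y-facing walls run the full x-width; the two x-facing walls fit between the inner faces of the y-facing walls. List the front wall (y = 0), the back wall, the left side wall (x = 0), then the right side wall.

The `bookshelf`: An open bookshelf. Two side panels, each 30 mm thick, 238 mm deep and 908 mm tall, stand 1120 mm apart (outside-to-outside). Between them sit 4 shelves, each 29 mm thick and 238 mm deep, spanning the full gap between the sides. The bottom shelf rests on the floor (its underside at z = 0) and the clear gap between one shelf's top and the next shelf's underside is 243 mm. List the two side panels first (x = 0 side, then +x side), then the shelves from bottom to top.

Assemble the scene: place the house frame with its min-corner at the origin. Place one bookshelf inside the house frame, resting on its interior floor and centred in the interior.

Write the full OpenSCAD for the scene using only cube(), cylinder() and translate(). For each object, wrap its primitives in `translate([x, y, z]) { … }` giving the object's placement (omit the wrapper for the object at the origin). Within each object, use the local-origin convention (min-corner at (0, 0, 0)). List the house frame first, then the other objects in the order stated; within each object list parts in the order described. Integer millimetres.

cube([5200, 164, 2290]);
translate([0, 2996, 0]) cube([5200, 164, 2290]);
translate([0, 164, 0]) cube([164, 2832, 2290]);
translate([5036, 164, 0]) cube([164, 2832, 2290]);
translate([2040, 1461, 0]) {
  cube([30, 238, 908]);
  translate([1090, 0, 0]) cube([30, 238, 908]);
  translate([30, 0, 0]) cube([1060, 238, 29]);
  translate([30, 0, 272]) cube([1060, 238, 29]);
  translate([30, 0, 544]) cube([1060, 238, 29]);
  translate([30, 0, 816]) cube([1060, 238, 29]);
}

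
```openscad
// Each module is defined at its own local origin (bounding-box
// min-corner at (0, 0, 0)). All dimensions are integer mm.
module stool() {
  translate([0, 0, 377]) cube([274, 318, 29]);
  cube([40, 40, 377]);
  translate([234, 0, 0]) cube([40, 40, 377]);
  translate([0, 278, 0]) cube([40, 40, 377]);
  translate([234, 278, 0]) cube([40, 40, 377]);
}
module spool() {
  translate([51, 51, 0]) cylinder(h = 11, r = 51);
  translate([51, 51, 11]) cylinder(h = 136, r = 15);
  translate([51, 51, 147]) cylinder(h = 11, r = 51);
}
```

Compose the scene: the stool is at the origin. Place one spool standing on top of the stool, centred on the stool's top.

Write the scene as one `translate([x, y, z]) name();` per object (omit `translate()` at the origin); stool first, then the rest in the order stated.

stool();
translate([86, 108, 406]) spool();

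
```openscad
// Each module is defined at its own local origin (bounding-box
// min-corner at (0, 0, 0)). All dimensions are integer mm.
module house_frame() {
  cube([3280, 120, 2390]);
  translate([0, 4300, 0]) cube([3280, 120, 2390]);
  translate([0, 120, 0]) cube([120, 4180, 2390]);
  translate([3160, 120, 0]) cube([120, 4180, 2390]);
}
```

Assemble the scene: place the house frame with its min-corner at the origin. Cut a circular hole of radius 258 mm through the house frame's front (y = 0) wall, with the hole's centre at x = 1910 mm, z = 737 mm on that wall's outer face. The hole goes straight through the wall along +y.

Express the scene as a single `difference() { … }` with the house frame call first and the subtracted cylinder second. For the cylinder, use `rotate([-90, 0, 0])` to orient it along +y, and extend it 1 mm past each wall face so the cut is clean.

difference() {
  house_frame();
  translate([1910, -1, 737]) rotate([-90, 0, 0]) cylinder(h = 122, r = 258);
}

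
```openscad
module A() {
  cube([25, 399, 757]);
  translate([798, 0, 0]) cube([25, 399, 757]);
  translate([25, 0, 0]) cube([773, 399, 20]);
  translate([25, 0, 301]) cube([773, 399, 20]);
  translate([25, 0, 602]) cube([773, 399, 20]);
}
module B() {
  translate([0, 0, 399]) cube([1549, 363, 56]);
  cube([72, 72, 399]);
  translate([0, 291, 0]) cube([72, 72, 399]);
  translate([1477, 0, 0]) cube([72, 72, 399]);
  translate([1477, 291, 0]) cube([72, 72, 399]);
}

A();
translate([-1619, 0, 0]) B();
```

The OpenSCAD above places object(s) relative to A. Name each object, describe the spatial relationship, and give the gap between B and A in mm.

A is a bookshelf. B is a bench. The bench is on the floor beside the bookshelf on its −x side. The gap between the bench and the bookshelf is 70 mm.

The bench's nearest face is 70 mm from the bookshelf's −x face.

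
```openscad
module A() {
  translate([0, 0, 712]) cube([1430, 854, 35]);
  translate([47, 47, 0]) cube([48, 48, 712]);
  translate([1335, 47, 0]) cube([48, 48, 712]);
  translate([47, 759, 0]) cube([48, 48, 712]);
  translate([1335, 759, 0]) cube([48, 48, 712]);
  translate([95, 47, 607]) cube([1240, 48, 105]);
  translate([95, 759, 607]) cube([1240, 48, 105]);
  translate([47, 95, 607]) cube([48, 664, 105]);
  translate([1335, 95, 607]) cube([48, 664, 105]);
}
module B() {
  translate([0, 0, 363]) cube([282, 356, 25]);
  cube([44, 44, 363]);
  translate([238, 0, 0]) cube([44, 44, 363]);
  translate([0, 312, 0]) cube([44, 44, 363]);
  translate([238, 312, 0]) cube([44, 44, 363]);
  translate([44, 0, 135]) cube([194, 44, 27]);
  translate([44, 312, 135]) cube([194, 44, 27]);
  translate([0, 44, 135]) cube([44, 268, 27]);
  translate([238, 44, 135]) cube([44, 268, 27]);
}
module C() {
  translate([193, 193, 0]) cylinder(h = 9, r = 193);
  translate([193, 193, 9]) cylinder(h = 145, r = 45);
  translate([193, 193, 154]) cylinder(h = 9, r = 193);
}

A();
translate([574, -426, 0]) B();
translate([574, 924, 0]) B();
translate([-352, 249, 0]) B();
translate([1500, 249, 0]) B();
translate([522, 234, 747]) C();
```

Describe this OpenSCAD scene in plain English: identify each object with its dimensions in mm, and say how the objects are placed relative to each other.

A is a rectangular dining table. The top is 1430×854×35 mm with its upper surface at z = 747 mm. It stands on four 48×48 mm square legs, each inset 47 mm from the nearest pair of top edges, running from the floor to the underside of the top. Four apron rails, 48 mm thick and 105 mm tall, run between adjacent legs with their top edges flush with the underside of the top and their outer faces flush with the legs' outer faces.

B is a simple wooden stool: a rectangular seat 282 mm (x) by 356 mm (y), 25 mm thick, top face at z = 388 mm, on four square legs, each 44×44 mm in cross-section. The legs rest on z = 0, each flush with a corner of the seat. Four stretchers, 44 mm wide and 27 mm tall, connect adjacent legs with their undersides at z = 135 mm, each running between the inner faces of the legs it joins and aligned with the legs' outer faces on the other axis.

C is a spool: two coaxial disc flanges of radius 193 mm and thickness 9 mm, joined by a core cylinder of radius 45 mm and height 145 mm. The lower flange rests on z = 0 and the three cylinders share a vertical axis.

Four stools sit around the table at the −y, +y, −x, +x sides. The spool is on top of the table, centred.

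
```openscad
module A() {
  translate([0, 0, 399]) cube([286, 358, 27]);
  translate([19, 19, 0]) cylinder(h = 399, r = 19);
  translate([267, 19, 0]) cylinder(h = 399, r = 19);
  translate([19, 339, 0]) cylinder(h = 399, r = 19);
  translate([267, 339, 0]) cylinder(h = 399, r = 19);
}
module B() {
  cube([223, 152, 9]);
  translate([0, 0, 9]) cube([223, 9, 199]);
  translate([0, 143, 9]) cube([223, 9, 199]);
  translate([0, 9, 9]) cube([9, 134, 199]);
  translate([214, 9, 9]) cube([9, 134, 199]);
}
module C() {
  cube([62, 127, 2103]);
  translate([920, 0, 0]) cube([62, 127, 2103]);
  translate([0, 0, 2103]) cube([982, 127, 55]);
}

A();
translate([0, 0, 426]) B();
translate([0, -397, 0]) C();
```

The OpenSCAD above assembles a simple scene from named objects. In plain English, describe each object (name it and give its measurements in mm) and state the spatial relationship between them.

A is a four-legged stool. The seat is a 286×358×27 mm slab whose top surface is at z = 426 mm; four round legs, each 38 mm in diameter, run from the floor (z = 0) to the underside of the seat, each leg's axis is inset half a diameter from the nearest pair of seat edges (so the leg's bounding box is flush with the corner).

B is an open storage box with external size 223×152×208 mm and wall thickness 9 mm (the base is also 9 mm thick). The base covers the whole footprint; the four walls stand on the base, with the y-facing walls full-width and the x-facing walls fitting between their inner faces.

C is a door frame. The clear opening is 858 mm wide and 2103 mm high. Two 62 mm wide jambs, 127 mm deep, stand either side of the opening from the floor to the top of the opening. A 55 mm thick head sits across the top of both jambs, spanning the full outside width of the frame.

The open box is on top of the stool. The door frame is on the floor beside the stool on its −y side.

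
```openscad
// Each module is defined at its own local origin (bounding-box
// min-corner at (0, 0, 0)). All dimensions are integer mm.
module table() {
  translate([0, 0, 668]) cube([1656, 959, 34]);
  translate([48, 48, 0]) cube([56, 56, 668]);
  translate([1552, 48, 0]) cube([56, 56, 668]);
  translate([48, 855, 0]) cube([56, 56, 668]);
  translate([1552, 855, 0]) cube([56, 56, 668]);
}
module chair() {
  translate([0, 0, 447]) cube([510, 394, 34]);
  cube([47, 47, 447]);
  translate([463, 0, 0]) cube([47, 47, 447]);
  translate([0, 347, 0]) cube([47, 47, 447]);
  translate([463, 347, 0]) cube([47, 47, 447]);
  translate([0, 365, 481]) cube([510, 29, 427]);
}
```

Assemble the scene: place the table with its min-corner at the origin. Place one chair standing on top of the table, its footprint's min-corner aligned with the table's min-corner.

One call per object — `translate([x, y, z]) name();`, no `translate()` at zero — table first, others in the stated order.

table();
translate([0, 0, 702]) chair();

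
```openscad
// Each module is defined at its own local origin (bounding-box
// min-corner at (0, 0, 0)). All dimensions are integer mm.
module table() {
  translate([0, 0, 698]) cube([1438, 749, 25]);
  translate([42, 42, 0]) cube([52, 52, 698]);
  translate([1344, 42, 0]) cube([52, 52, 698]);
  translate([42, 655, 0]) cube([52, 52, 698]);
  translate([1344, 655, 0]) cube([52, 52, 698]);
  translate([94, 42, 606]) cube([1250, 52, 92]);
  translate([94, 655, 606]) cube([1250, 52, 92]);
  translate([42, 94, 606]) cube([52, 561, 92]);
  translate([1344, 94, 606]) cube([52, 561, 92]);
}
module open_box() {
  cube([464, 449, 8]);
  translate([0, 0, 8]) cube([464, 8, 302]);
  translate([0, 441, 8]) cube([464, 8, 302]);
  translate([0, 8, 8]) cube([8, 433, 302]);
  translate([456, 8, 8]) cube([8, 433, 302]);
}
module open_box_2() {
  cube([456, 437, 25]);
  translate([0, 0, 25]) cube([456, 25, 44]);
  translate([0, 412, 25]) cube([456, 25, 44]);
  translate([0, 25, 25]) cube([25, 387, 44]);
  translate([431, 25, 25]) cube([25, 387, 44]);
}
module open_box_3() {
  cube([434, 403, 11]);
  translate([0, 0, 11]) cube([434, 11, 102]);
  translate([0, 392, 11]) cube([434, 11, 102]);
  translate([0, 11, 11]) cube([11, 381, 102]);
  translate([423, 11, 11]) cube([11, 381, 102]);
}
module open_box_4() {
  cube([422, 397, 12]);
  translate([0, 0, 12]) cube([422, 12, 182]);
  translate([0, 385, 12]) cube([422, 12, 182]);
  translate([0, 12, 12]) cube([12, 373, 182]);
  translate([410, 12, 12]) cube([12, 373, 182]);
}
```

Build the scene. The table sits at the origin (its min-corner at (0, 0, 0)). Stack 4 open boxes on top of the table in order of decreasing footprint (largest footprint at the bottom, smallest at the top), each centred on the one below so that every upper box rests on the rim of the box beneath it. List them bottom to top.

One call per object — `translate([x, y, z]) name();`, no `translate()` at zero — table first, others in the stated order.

table();
translate([487, 150, 723]) open_box();
translate([491, 156, 1033]) open_box_2();
translate([502, 173, 1102]) open_box_3();
translate([508, 176, 1215]) open_box_4();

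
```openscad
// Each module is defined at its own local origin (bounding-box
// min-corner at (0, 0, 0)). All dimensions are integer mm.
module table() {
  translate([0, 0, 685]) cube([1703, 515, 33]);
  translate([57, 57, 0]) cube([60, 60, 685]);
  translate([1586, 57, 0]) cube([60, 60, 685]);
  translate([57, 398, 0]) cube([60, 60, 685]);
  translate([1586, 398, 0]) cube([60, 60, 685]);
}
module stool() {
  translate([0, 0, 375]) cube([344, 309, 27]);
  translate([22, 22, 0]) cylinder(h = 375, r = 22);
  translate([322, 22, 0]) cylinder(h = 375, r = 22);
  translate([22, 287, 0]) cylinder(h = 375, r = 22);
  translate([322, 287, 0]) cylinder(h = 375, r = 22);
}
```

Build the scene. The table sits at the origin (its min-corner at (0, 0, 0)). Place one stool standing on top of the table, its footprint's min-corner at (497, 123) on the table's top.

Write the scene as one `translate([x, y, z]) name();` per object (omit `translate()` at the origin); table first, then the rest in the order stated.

table();
translate([497, 123, 718]) stool();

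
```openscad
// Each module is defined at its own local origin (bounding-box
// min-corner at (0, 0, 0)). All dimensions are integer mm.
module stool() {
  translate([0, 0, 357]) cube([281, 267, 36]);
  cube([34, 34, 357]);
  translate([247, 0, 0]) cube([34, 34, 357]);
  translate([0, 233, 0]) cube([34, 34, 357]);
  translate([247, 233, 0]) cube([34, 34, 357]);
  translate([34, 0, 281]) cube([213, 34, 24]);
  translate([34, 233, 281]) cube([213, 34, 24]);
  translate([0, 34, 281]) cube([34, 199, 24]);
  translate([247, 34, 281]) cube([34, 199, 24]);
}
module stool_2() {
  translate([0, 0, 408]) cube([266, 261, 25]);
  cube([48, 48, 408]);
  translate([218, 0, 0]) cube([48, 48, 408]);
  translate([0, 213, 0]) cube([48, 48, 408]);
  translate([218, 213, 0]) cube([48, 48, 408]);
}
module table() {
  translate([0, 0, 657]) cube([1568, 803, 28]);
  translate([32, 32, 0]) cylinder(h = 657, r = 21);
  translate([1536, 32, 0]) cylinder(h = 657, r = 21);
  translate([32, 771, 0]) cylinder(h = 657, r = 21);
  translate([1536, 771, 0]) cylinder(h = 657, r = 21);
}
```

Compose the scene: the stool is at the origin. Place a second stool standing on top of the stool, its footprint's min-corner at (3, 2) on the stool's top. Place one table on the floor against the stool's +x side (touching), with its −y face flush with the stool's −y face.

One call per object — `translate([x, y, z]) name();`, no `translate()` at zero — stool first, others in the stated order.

stool();
translate([3, 2, 393]) stool_2();
translate([281, 0, 0]) table();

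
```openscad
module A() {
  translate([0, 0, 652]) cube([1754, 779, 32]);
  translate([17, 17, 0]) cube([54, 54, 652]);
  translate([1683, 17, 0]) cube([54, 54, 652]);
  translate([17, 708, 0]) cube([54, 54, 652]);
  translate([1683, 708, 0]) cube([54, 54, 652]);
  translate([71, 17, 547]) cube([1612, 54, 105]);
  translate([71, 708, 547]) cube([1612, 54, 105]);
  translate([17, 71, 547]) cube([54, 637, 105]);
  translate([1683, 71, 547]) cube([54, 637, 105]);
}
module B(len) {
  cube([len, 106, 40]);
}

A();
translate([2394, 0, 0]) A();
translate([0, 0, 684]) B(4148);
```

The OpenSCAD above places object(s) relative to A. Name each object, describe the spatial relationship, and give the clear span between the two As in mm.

A is a table. B is a beam. A beam spans the tops of two tables. The clear span between the two tables is 640 mm.

Second table starts at x = 2394; first ends at x = 1754; clear span = 2394 − 1754 = 640 mm.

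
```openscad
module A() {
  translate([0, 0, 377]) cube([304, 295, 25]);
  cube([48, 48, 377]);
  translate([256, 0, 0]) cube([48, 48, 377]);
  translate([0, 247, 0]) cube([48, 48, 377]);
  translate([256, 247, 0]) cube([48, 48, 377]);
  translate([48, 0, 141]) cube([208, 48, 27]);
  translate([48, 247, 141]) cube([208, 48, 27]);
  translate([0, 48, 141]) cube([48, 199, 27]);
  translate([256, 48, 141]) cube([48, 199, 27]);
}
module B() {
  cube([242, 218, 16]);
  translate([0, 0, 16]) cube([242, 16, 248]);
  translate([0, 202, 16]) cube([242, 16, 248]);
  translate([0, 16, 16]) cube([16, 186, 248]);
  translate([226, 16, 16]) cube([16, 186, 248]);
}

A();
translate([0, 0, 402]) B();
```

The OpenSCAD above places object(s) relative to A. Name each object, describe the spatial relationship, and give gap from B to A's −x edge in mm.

A is a stool. B is an open box. The open box is on top of the stool. The gap from the open box to the stool's −x edge is 0 mm.

The open box's min-x is at 0; the stool's min-x is 0; gap = 0 mm.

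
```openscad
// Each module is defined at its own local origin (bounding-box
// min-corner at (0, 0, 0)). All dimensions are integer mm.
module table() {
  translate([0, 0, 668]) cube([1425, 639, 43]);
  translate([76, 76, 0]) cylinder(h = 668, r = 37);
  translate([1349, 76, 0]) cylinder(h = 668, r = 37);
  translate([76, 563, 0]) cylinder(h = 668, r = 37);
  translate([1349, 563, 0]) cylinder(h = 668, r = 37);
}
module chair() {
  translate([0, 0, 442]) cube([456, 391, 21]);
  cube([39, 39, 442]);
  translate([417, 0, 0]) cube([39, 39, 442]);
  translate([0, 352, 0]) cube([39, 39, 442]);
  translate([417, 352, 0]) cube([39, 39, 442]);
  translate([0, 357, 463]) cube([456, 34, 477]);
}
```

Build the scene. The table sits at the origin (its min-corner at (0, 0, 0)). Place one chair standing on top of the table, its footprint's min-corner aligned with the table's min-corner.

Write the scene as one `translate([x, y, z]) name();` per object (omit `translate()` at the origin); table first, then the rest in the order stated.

table();
translate([0, 0, 711]) chair();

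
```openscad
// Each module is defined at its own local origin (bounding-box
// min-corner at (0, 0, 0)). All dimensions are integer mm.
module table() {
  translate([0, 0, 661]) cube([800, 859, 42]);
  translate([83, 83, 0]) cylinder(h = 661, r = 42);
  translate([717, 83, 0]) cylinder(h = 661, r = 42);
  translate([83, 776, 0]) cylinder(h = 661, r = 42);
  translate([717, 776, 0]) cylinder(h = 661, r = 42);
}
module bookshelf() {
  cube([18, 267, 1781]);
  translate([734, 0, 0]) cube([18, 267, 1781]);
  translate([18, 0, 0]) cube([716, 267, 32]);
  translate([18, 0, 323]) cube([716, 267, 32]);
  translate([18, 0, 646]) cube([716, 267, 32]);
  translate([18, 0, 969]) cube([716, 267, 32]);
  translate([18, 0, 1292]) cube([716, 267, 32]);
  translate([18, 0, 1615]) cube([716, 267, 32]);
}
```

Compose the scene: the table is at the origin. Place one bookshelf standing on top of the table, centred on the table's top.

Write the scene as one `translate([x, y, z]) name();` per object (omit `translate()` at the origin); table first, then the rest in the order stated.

table();
translate([24, 296, 703]) bookshelf();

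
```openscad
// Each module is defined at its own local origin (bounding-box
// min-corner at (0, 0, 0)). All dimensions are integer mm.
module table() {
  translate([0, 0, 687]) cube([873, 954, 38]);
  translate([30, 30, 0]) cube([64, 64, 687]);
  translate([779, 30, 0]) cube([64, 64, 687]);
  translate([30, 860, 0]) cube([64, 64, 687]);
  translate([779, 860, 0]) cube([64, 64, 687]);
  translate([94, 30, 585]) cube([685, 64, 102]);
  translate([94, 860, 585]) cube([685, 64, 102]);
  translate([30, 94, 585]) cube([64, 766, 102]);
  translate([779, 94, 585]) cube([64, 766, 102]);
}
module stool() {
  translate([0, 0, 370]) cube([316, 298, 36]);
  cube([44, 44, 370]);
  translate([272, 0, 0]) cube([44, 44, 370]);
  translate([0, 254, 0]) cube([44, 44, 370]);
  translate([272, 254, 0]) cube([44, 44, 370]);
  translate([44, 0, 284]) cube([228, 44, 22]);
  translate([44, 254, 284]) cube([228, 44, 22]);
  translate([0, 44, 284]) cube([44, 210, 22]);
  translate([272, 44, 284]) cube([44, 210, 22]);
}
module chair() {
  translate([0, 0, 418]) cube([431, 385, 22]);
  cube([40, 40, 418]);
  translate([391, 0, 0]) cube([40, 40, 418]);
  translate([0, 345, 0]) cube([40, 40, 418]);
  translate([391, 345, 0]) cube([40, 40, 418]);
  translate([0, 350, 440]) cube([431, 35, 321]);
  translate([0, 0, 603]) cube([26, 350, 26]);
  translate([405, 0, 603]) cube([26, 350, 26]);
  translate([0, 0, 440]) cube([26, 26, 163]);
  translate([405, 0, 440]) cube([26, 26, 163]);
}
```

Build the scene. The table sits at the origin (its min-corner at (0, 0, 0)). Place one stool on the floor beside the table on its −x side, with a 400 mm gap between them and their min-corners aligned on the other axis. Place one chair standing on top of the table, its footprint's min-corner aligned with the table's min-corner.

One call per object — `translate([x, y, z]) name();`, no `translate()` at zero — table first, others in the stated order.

table();
translate([-716, 0, 0]) stool();
translate([0, 0, 725]) chair();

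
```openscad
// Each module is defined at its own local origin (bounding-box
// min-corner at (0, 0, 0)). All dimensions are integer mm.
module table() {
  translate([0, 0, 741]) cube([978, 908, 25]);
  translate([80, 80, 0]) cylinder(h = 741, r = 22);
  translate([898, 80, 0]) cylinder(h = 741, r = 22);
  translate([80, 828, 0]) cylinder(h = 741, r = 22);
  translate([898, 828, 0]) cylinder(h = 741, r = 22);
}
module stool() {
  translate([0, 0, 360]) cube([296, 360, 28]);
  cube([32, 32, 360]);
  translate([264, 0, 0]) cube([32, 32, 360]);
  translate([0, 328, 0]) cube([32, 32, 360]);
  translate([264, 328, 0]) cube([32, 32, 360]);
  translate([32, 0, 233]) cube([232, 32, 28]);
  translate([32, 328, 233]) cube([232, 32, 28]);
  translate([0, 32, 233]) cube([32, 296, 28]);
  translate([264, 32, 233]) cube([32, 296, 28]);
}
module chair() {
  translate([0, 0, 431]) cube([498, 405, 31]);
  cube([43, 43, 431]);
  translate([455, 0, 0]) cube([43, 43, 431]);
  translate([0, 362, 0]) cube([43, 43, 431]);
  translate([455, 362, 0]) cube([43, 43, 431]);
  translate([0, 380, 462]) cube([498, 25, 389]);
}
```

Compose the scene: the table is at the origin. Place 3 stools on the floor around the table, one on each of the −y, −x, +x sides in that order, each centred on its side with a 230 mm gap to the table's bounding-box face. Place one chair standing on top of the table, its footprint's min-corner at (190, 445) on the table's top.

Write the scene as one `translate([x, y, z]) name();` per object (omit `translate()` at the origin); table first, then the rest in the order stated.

table();
translate([341, -590, 0]) stool();
translate([-526, 274, 0]) stool();
translate([1208, 274, 0]) stool();
translate([190, 445, 766]) chair();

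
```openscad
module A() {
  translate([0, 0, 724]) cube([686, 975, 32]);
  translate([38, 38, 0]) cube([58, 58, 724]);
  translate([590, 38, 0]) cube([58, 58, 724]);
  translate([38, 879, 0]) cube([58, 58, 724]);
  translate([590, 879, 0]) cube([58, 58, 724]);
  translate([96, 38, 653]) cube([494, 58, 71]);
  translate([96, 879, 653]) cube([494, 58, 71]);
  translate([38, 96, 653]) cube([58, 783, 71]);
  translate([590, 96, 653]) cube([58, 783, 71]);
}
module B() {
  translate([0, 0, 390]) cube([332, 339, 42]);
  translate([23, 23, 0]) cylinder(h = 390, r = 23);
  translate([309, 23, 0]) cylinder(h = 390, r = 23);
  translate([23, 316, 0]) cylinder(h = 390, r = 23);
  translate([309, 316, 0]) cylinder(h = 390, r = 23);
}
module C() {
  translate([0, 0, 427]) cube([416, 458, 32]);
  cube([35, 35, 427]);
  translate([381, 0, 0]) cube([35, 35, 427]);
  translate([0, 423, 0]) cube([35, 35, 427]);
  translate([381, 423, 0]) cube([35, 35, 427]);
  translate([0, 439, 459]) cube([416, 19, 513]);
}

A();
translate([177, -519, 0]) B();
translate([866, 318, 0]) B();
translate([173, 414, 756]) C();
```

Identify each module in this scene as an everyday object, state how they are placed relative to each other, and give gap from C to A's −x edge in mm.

The chair's min-x is at 173; the table's min-x is 0; gap = 173 mm.

A is a table. B is a stool. C is a chair. Two stools sit around the table at the −y, +x sides. The chair is on top of the table. The gap from the chair to the table's −x edge is 173 mm.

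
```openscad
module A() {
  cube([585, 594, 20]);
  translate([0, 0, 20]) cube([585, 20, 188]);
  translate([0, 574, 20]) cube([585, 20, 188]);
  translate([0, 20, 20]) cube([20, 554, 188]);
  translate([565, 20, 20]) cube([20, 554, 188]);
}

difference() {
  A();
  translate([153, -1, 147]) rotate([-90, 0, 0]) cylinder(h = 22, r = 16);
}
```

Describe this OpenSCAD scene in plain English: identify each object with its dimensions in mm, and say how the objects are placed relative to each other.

A is an open-topped rectangular box: outside dimensions 585×594×208 mm, with a uniform wall and base thickness of 20 mm. The base is a full 585×594 slab on the floor; four walls sit on top of the base. The front and back walls (the −y and +y sides) span the full width; the two side walls fit between them.

The open box has a circular hole of radius 16 mm through its front wall, centred at (x = 153, z = 147).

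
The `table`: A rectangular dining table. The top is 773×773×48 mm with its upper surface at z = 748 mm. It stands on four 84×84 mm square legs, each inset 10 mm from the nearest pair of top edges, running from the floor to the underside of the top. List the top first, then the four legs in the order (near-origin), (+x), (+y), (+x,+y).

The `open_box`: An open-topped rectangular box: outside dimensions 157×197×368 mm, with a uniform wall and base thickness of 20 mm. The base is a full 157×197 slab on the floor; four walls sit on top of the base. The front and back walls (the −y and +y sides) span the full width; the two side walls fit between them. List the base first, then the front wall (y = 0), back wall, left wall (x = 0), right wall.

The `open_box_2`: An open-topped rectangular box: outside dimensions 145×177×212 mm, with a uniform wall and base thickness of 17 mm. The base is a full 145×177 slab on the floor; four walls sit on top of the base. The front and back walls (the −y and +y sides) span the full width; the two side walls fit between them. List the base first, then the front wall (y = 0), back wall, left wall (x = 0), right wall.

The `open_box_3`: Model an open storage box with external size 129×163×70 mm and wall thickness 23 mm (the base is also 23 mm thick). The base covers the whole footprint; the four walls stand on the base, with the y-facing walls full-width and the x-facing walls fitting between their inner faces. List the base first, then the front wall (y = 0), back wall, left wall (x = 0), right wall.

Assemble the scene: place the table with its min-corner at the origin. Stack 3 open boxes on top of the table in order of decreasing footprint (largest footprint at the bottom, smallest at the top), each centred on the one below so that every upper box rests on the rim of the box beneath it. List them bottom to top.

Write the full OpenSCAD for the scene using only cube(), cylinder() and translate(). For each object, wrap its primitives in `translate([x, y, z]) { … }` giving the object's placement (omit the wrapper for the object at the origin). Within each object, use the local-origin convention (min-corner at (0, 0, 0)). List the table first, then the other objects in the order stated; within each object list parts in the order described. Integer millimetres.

translate([0, 0, 700]) cube([773, 773, 48]);
translate([10, 10, 0]) cube([84, 84, 700]);
translate([679, 10, 0]) cube([84, 84, 700]);
translate([10, 679, 0]) cube([84, 84, 700]);
translate([679, 679, 0]) cube([84, 84, 700]);
translate([308, 288, 748]) {
  cube([157, 197, 20]);
  translate([0, 0, 20]) cube([157, 20, 348]);
  translate([0, 177, 20]) cube([157, 20, 348]);
  translate([0, 20, 20]) cube([20, 157, 348]);
  translate([137, 20, 20]) cube([20, 157, 348]);
}
translate([314, 298, 1116]) {
  cube([145, 177, 17]);
  translate([0, 0, 17]) cube([145, 17, 195]);
  translate([0, 160, 17]) cube([145, 17, 195]);
  translate([0, 17, 17]) cube([17, 143, 195]);
  translate([128, 17, 17]) cube([17, 143, 195]);
}
translate([322, 305, 1328]) {
  cube([129, 163, 23]);
  translate([0, 0, 23]) cube([129, 23, 47]);
  translate([0, 140, 23]) cube([129, 23, 47]);
  translate([0, 23, 23]) cube([23, 117, 47]);
  translate([106, 23, 23]) cube([23, 117, 47]);
}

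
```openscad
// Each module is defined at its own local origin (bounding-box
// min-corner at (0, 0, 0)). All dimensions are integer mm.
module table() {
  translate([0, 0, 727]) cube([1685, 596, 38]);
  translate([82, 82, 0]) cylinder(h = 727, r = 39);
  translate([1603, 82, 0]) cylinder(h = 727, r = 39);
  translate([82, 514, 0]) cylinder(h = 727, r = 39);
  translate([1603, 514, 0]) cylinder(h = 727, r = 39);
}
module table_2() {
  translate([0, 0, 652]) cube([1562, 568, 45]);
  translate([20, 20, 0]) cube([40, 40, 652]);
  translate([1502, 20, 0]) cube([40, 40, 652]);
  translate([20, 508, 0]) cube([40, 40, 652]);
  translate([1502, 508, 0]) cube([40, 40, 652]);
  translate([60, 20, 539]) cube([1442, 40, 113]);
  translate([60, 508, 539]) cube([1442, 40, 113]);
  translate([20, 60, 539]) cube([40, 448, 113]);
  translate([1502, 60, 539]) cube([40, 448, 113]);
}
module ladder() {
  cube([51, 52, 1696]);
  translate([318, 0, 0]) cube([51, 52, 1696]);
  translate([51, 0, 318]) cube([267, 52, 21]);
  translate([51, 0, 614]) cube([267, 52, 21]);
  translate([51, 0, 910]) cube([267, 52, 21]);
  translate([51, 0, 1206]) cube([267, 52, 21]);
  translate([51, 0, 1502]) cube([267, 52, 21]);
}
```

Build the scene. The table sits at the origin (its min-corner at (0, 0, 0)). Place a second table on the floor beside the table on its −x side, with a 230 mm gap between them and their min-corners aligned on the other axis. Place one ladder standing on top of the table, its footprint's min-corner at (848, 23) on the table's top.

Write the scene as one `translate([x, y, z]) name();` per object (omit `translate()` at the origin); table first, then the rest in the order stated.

table();
translate([-1792, 0, 0]) table_2();
translate([848, 23, 765]) ladder();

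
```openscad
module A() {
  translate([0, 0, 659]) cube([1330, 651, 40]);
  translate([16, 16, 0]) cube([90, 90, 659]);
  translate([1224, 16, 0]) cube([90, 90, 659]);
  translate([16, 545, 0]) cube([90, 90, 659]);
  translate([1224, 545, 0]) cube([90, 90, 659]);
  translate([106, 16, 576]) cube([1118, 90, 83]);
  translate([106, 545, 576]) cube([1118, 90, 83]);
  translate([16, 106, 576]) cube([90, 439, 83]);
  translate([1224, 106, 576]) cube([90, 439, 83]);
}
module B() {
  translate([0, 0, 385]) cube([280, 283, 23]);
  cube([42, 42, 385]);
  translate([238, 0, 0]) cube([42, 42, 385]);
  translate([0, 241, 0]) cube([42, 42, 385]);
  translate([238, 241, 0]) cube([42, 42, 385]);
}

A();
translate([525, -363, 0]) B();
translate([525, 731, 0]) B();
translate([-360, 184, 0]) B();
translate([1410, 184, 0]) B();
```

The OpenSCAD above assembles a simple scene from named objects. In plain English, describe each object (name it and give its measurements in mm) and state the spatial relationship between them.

A is a table: top 1330 mm (x) × 651 mm (y), 40 mm thick, upper face at z = 699 mm, on four 90×90 mm square legs, each inset 16 mm from the nearest pair of top edges, running from z = 0 to the bottom of the top. Four apron rails, 90 mm thick and 83 mm tall, run between adjacent legs with their top edges flush with the underside of the top and their outer faces flush with the legs' outer faces.

B is a four-legged stool. The seat is a 280×283×23 mm slab whose top surface is at z = 408 mm; four square legs, each 42×42 mm in cross-section, run from the floor (z = 0) to the underside of the seat, each flush with a corner of the seat.

Four stools sit around the table at the −y, +y, −x, +x sides.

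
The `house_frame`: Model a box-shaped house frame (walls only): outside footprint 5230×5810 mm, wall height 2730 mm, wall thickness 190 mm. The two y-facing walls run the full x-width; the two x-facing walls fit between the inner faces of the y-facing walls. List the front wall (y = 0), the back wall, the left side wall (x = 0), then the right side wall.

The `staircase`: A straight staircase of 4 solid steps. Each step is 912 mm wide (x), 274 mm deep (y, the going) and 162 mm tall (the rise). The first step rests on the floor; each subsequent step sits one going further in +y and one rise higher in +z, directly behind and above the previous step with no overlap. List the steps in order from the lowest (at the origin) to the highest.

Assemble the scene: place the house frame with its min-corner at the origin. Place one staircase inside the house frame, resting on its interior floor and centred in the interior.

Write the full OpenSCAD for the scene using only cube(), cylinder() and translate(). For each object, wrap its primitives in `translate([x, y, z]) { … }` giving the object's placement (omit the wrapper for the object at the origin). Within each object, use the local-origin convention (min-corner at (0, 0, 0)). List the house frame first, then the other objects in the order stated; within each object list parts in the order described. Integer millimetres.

cube([5230, 190, 2730]);
translate([0, 5620, 0]) cube([5230, 190, 2730]);
translate([0, 190, 0]) cube([190, 5430, 2730]);
translate([5040, 190, 0]) cube([190, 5430, 2730]);
translate([2159, 2357, 0]) {
  cube([912, 274, 162]);
  translate([0, 274, 162]) cube([912, 274, 162]);
  translate([0, 548, 324]) cube([912, 274, 162]);
  translate([0, 822, 486]) cube([912, 274, 162]);
}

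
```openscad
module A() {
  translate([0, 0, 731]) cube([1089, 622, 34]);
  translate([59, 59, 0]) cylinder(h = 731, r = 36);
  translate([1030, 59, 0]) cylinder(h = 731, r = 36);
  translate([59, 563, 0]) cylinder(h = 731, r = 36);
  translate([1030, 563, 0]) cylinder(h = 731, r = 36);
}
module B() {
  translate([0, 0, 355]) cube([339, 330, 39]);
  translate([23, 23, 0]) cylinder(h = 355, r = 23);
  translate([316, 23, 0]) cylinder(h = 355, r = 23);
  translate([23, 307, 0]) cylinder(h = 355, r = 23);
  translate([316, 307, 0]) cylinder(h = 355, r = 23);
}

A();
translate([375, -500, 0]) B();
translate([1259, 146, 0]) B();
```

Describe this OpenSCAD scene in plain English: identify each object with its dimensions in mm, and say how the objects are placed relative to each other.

A is a table with a 1089×622 mm rectangular top, 34 mm thick, top surface at z = 765 mm, supported by four round legs of 72 mm diameter, each leg's bounding box inset 23 mm from the nearest pair of top edges, running from the floor.

B is a four-legged stool. The seat is 339×330 mm, 39 mm thick, top at z = 394 mm. It stands on four round legs, each 46 mm in diameter, from z = 0 to the seat underside, each leg's axis is inset half a diameter from the nearest pair of seat edges (so the leg's bounding box is flush with the corner).

Two stools sit around the table at the −y, +x sides.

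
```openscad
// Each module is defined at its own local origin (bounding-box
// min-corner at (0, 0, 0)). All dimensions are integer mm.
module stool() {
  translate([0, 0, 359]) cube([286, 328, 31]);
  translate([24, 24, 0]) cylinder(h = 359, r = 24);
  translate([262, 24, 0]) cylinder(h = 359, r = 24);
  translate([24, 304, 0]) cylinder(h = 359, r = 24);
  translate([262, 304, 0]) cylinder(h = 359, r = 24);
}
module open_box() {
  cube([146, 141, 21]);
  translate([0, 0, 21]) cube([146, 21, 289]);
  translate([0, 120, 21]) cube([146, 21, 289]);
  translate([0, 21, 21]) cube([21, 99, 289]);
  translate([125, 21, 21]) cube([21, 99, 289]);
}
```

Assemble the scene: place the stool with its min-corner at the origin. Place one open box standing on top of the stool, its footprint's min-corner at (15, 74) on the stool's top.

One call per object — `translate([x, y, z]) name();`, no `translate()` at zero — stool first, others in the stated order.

stool();
translate([15, 74, 390]) open_box();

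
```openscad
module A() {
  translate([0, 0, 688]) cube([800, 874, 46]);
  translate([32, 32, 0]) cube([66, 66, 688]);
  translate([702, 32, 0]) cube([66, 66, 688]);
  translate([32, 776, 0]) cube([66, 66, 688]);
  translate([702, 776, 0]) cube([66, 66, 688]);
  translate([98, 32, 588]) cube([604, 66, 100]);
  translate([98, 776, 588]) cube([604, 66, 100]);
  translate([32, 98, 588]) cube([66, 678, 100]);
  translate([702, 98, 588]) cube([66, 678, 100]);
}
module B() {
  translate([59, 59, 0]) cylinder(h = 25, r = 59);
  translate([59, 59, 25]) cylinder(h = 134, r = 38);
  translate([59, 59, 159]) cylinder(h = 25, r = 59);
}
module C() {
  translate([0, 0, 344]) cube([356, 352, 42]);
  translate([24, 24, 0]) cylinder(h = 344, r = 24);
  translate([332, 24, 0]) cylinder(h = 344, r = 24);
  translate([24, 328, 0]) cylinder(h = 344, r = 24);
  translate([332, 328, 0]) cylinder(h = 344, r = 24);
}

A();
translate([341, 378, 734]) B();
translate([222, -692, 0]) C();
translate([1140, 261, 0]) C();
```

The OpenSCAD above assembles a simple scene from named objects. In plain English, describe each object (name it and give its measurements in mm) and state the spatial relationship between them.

A is a table with a 800×874 mm rectangular top, 46 mm thick, top surface at z = 734 mm, supported by four 66×66 mm square legs, each inset 32 mm from the nearest pair of top edges, running from the floor. Four apron rails, 66 mm thick and 100 mm tall, run between adjacent legs with their top edges flush with the underside of the top and their outer faces flush with the legs' outer faces.

B is a spool: two coaxial disc flanges of radius 59 mm and thickness 25 mm, joined by a core cylinder of radius 38 mm and height 134 mm. The lower flange rests on z = 0 and the three cylinders share a vertical axis.

C is a four-legged stool. The seat is 356×352 mm, 42 mm thick, top at z = 386 mm. It stands on four round legs, each 48 mm in diameter, from z = 0 to the seat underside, each leg's axis is inset half a diameter from the nearest pair of seat edges (so the leg's bounding box is flush with the corner).

The spool is on top of the table, centred. Two stools sit around the table at the −y, +x sides.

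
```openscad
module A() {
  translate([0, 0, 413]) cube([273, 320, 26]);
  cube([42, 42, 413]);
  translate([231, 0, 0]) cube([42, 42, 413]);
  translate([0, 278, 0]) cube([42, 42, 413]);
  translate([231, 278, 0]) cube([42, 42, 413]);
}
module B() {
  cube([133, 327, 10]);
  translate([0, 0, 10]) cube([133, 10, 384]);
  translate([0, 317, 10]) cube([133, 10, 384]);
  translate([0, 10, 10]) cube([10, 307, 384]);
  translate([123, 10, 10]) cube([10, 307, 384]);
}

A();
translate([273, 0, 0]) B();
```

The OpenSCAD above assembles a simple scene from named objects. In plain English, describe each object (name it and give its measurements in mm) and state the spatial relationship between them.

A is a four-legged stool. The seat is a 273×320×26 mm slab whose top surface is at z = 439 mm; four square legs, each 42×42 mm in cross-section, run from the floor (z = 0) to the underside of the seat, each flush with a corner of the seat.

B is an open-topped rectangular box: outside dimensions 133×327×394 mm, with a uniform wall and base thickness of 10 mm. The base is a full 133×327 slab on the floor; four walls sit on top of the base. The front and back walls (the −y and +y sides) span the full width; the two side walls fit between them.

The open box is against the stool's +x side, with their −y faces flush.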